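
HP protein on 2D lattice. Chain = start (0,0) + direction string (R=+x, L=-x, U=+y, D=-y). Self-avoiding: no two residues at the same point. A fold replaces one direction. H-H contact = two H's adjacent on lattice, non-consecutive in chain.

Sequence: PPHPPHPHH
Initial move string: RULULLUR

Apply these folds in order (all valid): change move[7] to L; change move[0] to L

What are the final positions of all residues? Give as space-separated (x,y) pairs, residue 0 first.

Initial moves: RULULLUR
Fold: move[7]->L => RULULLUL (positions: [(0, 0), (1, 0), (1, 1), (0, 1), (0, 2), (-1, 2), (-2, 2), (-2, 3), (-3, 3)])
Fold: move[0]->L => LULULLUL (positions: [(0, 0), (-1, 0), (-1, 1), (-2, 1), (-2, 2), (-3, 2), (-4, 2), (-4, 3), (-5, 3)])

Answer: (0,0) (-1,0) (-1,1) (-2,1) (-2,2) (-3,2) (-4,2) (-4,3) (-5,3)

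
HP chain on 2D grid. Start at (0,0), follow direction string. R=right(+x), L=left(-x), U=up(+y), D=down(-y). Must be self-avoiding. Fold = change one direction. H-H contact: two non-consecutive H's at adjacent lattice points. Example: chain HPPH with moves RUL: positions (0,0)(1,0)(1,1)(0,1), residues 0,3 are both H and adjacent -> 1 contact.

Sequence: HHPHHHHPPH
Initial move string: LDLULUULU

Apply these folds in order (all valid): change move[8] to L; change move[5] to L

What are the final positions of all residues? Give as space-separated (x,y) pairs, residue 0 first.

Answer: (0,0) (-1,0) (-1,-1) (-2,-1) (-2,0) (-3,0) (-4,0) (-4,1) (-5,1) (-6,1)

Derivation:
Initial moves: LDLULUULU
Fold: move[8]->L => LDLULUULL (positions: [(0, 0), (-1, 0), (-1, -1), (-2, -1), (-2, 0), (-3, 0), (-3, 1), (-3, 2), (-4, 2), (-5, 2)])
Fold: move[5]->L => LDLULLULL (positions: [(0, 0), (-1, 0), (-1, -1), (-2, -1), (-2, 0), (-3, 0), (-4, 0), (-4, 1), (-5, 1), (-6, 1)])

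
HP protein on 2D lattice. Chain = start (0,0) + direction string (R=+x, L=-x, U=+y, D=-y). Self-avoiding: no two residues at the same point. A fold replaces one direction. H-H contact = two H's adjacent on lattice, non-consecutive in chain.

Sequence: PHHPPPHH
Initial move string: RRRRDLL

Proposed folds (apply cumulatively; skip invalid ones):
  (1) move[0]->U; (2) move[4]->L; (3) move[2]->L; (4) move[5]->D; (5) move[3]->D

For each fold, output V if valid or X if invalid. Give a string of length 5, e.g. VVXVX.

Initial: RRRRDLL -> [(0, 0), (1, 0), (2, 0), (3, 0), (4, 0), (4, -1), (3, -1), (2, -1)]
Fold 1: move[0]->U => URRRDLL VALID
Fold 2: move[4]->L => URRRLLL INVALID (collision), skipped
Fold 3: move[2]->L => URLRDLL INVALID (collision), skipped
Fold 4: move[5]->D => URRRDDL VALID
Fold 5: move[3]->D => URRDDDL VALID

Answer: VXXVV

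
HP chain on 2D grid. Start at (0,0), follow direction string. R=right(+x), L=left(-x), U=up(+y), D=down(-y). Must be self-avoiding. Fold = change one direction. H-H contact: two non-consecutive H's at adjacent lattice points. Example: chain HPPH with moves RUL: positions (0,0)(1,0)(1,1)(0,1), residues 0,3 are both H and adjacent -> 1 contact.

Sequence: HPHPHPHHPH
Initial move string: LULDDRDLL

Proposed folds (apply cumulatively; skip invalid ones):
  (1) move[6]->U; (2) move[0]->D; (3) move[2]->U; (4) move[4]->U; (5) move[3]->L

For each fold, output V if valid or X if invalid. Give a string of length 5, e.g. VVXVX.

Answer: XXXXV

Derivation:
Initial: LULDDRDLL -> [(0, 0), (-1, 0), (-1, 1), (-2, 1), (-2, 0), (-2, -1), (-1, -1), (-1, -2), (-2, -2), (-3, -2)]
Fold 1: move[6]->U => LULDDRULL INVALID (collision), skipped
Fold 2: move[0]->D => DULDDRDLL INVALID (collision), skipped
Fold 3: move[2]->U => LUUDDRDLL INVALID (collision), skipped
Fold 4: move[4]->U => LULDURDLL INVALID (collision), skipped
Fold 5: move[3]->L => LULLDRDLL VALID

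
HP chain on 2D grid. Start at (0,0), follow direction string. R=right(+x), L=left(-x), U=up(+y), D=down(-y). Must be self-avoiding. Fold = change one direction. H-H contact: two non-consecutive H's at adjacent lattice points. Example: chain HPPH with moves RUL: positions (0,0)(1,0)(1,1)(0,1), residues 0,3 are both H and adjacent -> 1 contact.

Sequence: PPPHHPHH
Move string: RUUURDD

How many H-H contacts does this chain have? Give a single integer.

Positions: [(0, 0), (1, 0), (1, 1), (1, 2), (1, 3), (2, 3), (2, 2), (2, 1)]
H-H contact: residue 3 @(1,2) - residue 6 @(2, 2)

Answer: 1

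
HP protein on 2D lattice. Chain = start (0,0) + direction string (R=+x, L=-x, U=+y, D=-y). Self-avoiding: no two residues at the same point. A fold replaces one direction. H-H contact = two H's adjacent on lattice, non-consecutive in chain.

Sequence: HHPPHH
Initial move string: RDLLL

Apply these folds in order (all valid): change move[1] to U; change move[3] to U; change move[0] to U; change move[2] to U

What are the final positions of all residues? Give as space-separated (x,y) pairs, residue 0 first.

Initial moves: RDLLL
Fold: move[1]->U => RULLL (positions: [(0, 0), (1, 0), (1, 1), (0, 1), (-1, 1), (-2, 1)])
Fold: move[3]->U => RULUL (positions: [(0, 0), (1, 0), (1, 1), (0, 1), (0, 2), (-1, 2)])
Fold: move[0]->U => UULUL (positions: [(0, 0), (0, 1), (0, 2), (-1, 2), (-1, 3), (-2, 3)])
Fold: move[2]->U => UUUUL (positions: [(0, 0), (0, 1), (0, 2), (0, 3), (0, 4), (-1, 4)])

Answer: (0,0) (0,1) (0,2) (0,3) (0,4) (-1,4)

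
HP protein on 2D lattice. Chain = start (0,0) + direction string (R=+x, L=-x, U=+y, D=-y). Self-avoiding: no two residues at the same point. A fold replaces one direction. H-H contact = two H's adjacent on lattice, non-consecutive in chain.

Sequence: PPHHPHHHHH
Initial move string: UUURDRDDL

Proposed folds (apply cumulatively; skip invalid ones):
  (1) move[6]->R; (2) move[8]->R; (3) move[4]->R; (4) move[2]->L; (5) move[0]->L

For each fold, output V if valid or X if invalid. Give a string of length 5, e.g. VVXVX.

Initial: UUURDRDDL -> [(0, 0), (0, 1), (0, 2), (0, 3), (1, 3), (1, 2), (2, 2), (2, 1), (2, 0), (1, 0)]
Fold 1: move[6]->R => UUURDRRDL VALID
Fold 2: move[8]->R => UUURDRRDR VALID
Fold 3: move[4]->R => UUURRRRDR VALID
Fold 4: move[2]->L => UULRRRRDR INVALID (collision), skipped
Fold 5: move[0]->L => LUURRRRDR VALID

Answer: VVVXV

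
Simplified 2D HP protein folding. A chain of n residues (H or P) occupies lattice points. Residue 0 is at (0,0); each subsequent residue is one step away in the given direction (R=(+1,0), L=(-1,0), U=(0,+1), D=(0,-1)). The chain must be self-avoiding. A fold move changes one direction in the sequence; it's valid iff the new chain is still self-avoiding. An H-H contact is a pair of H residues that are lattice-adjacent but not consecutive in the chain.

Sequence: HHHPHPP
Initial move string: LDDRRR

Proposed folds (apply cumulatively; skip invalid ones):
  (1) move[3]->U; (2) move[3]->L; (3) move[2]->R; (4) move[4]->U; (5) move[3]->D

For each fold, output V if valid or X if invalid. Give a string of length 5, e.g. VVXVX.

Answer: XXVVX

Derivation:
Initial: LDDRRR -> [(0, 0), (-1, 0), (-1, -1), (-1, -2), (0, -2), (1, -2), (2, -2)]
Fold 1: move[3]->U => LDDURR INVALID (collision), skipped
Fold 2: move[3]->L => LDDLRR INVALID (collision), skipped
Fold 3: move[2]->R => LDRRRR VALID
Fold 4: move[4]->U => LDRRUR VALID
Fold 5: move[3]->D => LDRDUR INVALID (collision), skipped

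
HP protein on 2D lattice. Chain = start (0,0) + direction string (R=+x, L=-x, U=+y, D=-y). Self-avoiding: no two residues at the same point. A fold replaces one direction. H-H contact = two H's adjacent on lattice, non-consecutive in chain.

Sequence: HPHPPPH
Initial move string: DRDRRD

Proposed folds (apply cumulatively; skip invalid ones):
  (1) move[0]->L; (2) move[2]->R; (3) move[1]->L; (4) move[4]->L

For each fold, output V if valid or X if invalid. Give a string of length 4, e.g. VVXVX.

Answer: XVXX

Derivation:
Initial: DRDRRD -> [(0, 0), (0, -1), (1, -1), (1, -2), (2, -2), (3, -2), (3, -3)]
Fold 1: move[0]->L => LRDRRD INVALID (collision), skipped
Fold 2: move[2]->R => DRRRRD VALID
Fold 3: move[1]->L => DLRRRD INVALID (collision), skipped
Fold 4: move[4]->L => DRRRLD INVALID (collision), skipped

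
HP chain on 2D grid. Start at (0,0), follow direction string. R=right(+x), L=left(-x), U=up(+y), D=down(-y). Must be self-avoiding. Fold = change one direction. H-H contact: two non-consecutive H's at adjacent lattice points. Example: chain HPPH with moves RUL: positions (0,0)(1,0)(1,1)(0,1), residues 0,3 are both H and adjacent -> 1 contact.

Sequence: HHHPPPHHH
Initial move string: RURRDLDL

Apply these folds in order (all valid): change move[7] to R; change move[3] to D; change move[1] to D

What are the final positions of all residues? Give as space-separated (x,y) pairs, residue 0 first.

Initial moves: RURRDLDL
Fold: move[7]->R => RURRDLDR (positions: [(0, 0), (1, 0), (1, 1), (2, 1), (3, 1), (3, 0), (2, 0), (2, -1), (3, -1)])
Fold: move[3]->D => RURDDLDR (positions: [(0, 0), (1, 0), (1, 1), (2, 1), (2, 0), (2, -1), (1, -1), (1, -2), (2, -2)])
Fold: move[1]->D => RDRDDLDR (positions: [(0, 0), (1, 0), (1, -1), (2, -1), (2, -2), (2, -3), (1, -3), (1, -4), (2, -4)])

Answer: (0,0) (1,0) (1,-1) (2,-1) (2,-2) (2,-3) (1,-3) (1,-4) (2,-4)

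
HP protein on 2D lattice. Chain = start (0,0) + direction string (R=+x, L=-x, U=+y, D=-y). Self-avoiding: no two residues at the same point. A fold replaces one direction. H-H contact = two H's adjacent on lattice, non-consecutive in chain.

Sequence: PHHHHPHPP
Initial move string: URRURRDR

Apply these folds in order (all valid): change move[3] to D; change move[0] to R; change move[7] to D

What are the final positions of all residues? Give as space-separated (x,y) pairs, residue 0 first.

Answer: (0,0) (1,0) (2,0) (3,0) (3,-1) (4,-1) (5,-1) (5,-2) (5,-3)

Derivation:
Initial moves: URRURRDR
Fold: move[3]->D => URRDRRDR (positions: [(0, 0), (0, 1), (1, 1), (2, 1), (2, 0), (3, 0), (4, 0), (4, -1), (5, -1)])
Fold: move[0]->R => RRRDRRDR (positions: [(0, 0), (1, 0), (2, 0), (3, 0), (3, -1), (4, -1), (5, -1), (5, -2), (6, -2)])
Fold: move[7]->D => RRRDRRDD (positions: [(0, 0), (1, 0), (2, 0), (3, 0), (3, -1), (4, -1), (5, -1), (5, -2), (5, -3)])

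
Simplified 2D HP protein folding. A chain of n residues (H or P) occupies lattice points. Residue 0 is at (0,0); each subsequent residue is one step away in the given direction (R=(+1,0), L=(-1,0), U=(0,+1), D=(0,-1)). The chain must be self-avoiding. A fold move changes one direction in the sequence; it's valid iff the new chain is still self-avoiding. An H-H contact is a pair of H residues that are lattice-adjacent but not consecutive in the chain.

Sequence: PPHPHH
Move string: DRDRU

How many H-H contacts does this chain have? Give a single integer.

Positions: [(0, 0), (0, -1), (1, -1), (1, -2), (2, -2), (2, -1)]
H-H contact: residue 2 @(1,-1) - residue 5 @(2, -1)

Answer: 1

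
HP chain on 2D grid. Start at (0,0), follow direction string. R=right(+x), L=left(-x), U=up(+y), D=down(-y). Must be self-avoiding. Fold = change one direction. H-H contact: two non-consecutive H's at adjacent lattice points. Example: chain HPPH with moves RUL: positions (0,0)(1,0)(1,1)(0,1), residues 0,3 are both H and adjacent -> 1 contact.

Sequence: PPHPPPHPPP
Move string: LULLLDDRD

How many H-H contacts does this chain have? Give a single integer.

Positions: [(0, 0), (-1, 0), (-1, 1), (-2, 1), (-3, 1), (-4, 1), (-4, 0), (-4, -1), (-3, -1), (-3, -2)]
No H-H contacts found.

Answer: 0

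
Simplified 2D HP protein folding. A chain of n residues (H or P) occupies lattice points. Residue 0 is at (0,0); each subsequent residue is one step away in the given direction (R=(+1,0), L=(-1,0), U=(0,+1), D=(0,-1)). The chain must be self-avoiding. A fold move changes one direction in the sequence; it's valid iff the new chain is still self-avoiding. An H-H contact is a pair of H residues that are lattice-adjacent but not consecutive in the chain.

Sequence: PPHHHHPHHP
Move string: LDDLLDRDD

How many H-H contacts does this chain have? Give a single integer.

Answer: 1

Derivation:
Positions: [(0, 0), (-1, 0), (-1, -1), (-1, -2), (-2, -2), (-3, -2), (-3, -3), (-2, -3), (-2, -4), (-2, -5)]
H-H contact: residue 4 @(-2,-2) - residue 7 @(-2, -3)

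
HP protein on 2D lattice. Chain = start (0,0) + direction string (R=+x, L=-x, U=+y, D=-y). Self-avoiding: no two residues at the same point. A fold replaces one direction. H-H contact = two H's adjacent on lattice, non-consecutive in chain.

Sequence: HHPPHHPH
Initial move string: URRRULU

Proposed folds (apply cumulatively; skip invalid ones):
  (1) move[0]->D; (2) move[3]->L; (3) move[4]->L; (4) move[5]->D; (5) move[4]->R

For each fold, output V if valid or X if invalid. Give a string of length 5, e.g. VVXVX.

Initial: URRRULU -> [(0, 0), (0, 1), (1, 1), (2, 1), (3, 1), (3, 2), (2, 2), (2, 3)]
Fold 1: move[0]->D => DRRRULU VALID
Fold 2: move[3]->L => DRRLULU INVALID (collision), skipped
Fold 3: move[4]->L => DRRRLLU INVALID (collision), skipped
Fold 4: move[5]->D => DRRRUDU INVALID (collision), skipped
Fold 5: move[4]->R => DRRRRLU INVALID (collision), skipped

Answer: VXXXX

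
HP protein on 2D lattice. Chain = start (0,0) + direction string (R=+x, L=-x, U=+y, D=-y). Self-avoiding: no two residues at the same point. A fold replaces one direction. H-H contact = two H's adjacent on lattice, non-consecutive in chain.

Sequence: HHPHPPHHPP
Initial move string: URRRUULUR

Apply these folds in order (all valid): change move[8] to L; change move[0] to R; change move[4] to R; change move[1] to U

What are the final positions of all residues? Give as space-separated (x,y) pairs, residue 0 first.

Initial moves: URRRUULUR
Fold: move[8]->L => URRRUULUL (positions: [(0, 0), (0, 1), (1, 1), (2, 1), (3, 1), (3, 2), (3, 3), (2, 3), (2, 4), (1, 4)])
Fold: move[0]->R => RRRRUULUL (positions: [(0, 0), (1, 0), (2, 0), (3, 0), (4, 0), (4, 1), (4, 2), (3, 2), (3, 3), (2, 3)])
Fold: move[4]->R => RRRRRULUL (positions: [(0, 0), (1, 0), (2, 0), (3, 0), (4, 0), (5, 0), (5, 1), (4, 1), (4, 2), (3, 2)])
Fold: move[1]->U => RURRRULUL (positions: [(0, 0), (1, 0), (1, 1), (2, 1), (3, 1), (4, 1), (4, 2), (3, 2), (3, 3), (2, 3)])

Answer: (0,0) (1,0) (1,1) (2,1) (3,1) (4,1) (4,2) (3,2) (3,3) (2,3)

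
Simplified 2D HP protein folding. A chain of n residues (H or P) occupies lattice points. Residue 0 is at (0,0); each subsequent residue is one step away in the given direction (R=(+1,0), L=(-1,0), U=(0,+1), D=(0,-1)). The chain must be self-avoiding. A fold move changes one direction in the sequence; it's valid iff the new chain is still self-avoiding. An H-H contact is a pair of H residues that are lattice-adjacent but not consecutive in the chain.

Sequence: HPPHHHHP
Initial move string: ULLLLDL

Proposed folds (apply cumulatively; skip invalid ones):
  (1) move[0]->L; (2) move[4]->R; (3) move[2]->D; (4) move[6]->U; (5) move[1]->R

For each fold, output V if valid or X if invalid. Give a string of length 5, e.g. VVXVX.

Initial: ULLLLDL -> [(0, 0), (0, 1), (-1, 1), (-2, 1), (-3, 1), (-4, 1), (-4, 0), (-5, 0)]
Fold 1: move[0]->L => LLLLLDL VALID
Fold 2: move[4]->R => LLLLRDL INVALID (collision), skipped
Fold 3: move[2]->D => LLDLLDL VALID
Fold 4: move[6]->U => LLDLLDU INVALID (collision), skipped
Fold 5: move[1]->R => LRDLLDL INVALID (collision), skipped

Answer: VXVXX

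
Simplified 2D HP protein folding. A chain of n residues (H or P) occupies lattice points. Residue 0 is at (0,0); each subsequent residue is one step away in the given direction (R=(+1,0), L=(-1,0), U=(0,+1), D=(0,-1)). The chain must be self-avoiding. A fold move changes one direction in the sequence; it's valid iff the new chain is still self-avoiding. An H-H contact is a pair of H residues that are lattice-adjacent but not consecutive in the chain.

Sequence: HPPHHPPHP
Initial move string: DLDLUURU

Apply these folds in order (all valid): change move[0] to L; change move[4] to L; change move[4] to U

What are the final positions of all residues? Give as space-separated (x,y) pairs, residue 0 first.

Answer: (0,0) (-1,0) (-2,0) (-2,-1) (-3,-1) (-3,0) (-3,1) (-2,1) (-2,2)

Derivation:
Initial moves: DLDLUURU
Fold: move[0]->L => LLDLUURU (positions: [(0, 0), (-1, 0), (-2, 0), (-2, -1), (-3, -1), (-3, 0), (-3, 1), (-2, 1), (-2, 2)])
Fold: move[4]->L => LLDLLURU (positions: [(0, 0), (-1, 0), (-2, 0), (-2, -1), (-3, -1), (-4, -1), (-4, 0), (-3, 0), (-3, 1)])
Fold: move[4]->U => LLDLUURU (positions: [(0, 0), (-1, 0), (-2, 0), (-2, -1), (-3, -1), (-3, 0), (-3, 1), (-2, 1), (-2, 2)])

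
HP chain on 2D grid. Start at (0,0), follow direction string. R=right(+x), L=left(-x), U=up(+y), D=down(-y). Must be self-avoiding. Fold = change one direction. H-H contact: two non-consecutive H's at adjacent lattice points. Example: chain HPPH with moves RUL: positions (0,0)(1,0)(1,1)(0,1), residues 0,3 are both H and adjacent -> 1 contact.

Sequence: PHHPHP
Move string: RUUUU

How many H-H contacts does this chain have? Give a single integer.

Answer: 0

Derivation:
Positions: [(0, 0), (1, 0), (1, 1), (1, 2), (1, 3), (1, 4)]
No H-H contacts found.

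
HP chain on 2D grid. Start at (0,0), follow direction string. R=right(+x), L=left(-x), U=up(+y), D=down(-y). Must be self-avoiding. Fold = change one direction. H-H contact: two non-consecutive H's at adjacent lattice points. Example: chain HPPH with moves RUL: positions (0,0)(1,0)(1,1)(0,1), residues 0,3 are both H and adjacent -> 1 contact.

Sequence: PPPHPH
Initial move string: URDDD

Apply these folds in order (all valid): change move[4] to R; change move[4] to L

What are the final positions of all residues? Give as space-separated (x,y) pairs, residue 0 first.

Answer: (0,0) (0,1) (1,1) (1,0) (1,-1) (0,-1)

Derivation:
Initial moves: URDDD
Fold: move[4]->R => URDDR (positions: [(0, 0), (0, 1), (1, 1), (1, 0), (1, -1), (2, -1)])
Fold: move[4]->L => URDDL (positions: [(0, 0), (0, 1), (1, 1), (1, 0), (1, -1), (0, -1)])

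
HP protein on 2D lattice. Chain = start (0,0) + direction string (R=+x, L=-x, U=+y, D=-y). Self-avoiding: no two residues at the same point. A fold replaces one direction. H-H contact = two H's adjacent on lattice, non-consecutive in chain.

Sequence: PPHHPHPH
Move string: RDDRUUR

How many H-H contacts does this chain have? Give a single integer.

Answer: 1

Derivation:
Positions: [(0, 0), (1, 0), (1, -1), (1, -2), (2, -2), (2, -1), (2, 0), (3, 0)]
H-H contact: residue 2 @(1,-1) - residue 5 @(2, -1)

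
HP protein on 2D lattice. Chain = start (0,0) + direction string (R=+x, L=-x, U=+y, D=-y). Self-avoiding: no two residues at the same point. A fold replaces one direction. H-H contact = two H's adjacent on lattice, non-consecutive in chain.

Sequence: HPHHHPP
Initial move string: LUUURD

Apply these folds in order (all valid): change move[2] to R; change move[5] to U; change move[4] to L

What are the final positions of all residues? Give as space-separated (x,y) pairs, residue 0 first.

Answer: (0,0) (-1,0) (-1,1) (0,1) (0,2) (-1,2) (-1,3)

Derivation:
Initial moves: LUUURD
Fold: move[2]->R => LURURD (positions: [(0, 0), (-1, 0), (-1, 1), (0, 1), (0, 2), (1, 2), (1, 1)])
Fold: move[5]->U => LURURU (positions: [(0, 0), (-1, 0), (-1, 1), (0, 1), (0, 2), (1, 2), (1, 3)])
Fold: move[4]->L => LURULU (positions: [(0, 0), (-1, 0), (-1, 1), (0, 1), (0, 2), (-1, 2), (-1, 3)])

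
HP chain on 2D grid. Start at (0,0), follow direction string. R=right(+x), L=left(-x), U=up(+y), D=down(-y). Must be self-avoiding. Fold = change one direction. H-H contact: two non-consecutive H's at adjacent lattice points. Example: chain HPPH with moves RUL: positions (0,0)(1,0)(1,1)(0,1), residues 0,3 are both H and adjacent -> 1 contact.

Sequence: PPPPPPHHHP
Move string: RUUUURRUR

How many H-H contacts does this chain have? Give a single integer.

Answer: 0

Derivation:
Positions: [(0, 0), (1, 0), (1, 1), (1, 2), (1, 3), (1, 4), (2, 4), (3, 4), (3, 5), (4, 5)]
No H-H contacts found.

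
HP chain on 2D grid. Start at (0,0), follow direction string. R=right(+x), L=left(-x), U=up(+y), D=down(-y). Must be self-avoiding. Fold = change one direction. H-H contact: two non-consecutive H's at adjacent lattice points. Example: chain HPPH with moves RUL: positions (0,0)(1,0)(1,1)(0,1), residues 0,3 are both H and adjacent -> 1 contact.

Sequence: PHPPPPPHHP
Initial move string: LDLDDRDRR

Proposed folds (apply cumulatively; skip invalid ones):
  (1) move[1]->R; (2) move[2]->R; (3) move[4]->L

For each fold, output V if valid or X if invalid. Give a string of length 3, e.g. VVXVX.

Answer: XVX

Derivation:
Initial: LDLDDRDRR -> [(0, 0), (-1, 0), (-1, -1), (-2, -1), (-2, -2), (-2, -3), (-1, -3), (-1, -4), (0, -4), (1, -4)]
Fold 1: move[1]->R => LRLDDRDRR INVALID (collision), skipped
Fold 2: move[2]->R => LDRDDRDRR VALID
Fold 3: move[4]->L => LDRDLRDRR INVALID (collision), skipped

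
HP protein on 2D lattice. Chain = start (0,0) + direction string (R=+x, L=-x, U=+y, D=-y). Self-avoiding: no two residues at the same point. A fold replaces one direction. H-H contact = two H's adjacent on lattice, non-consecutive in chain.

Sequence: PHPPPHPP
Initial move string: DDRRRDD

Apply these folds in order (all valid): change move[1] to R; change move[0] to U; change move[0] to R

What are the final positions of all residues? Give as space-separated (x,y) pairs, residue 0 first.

Answer: (0,0) (1,0) (2,0) (3,0) (4,0) (5,0) (5,-1) (5,-2)

Derivation:
Initial moves: DDRRRDD
Fold: move[1]->R => DRRRRDD (positions: [(0, 0), (0, -1), (1, -1), (2, -1), (3, -1), (4, -1), (4, -2), (4, -3)])
Fold: move[0]->U => URRRRDD (positions: [(0, 0), (0, 1), (1, 1), (2, 1), (3, 1), (4, 1), (4, 0), (4, -1)])
Fold: move[0]->R => RRRRRDD (positions: [(0, 0), (1, 0), (2, 0), (3, 0), (4, 0), (5, 0), (5, -1), (5, -2)])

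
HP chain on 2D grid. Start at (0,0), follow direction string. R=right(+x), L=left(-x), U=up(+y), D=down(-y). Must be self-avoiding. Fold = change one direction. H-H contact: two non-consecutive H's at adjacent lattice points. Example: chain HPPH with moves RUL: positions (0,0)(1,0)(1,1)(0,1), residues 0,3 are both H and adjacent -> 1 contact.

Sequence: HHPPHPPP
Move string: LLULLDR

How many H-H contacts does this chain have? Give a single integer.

Answer: 0

Derivation:
Positions: [(0, 0), (-1, 0), (-2, 0), (-2, 1), (-3, 1), (-4, 1), (-4, 0), (-3, 0)]
No H-H contacts found.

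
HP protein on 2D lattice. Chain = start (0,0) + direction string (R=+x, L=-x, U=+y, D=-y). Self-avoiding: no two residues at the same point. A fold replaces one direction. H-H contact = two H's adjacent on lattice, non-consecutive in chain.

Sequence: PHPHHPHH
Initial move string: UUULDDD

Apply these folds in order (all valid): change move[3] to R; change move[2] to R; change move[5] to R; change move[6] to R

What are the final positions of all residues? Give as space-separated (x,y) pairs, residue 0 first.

Answer: (0,0) (0,1) (0,2) (1,2) (2,2) (2,1) (3,1) (4,1)

Derivation:
Initial moves: UUULDDD
Fold: move[3]->R => UUURDDD (positions: [(0, 0), (0, 1), (0, 2), (0, 3), (1, 3), (1, 2), (1, 1), (1, 0)])
Fold: move[2]->R => UURRDDD (positions: [(0, 0), (0, 1), (0, 2), (1, 2), (2, 2), (2, 1), (2, 0), (2, -1)])
Fold: move[5]->R => UURRDRD (positions: [(0, 0), (0, 1), (0, 2), (1, 2), (2, 2), (2, 1), (3, 1), (3, 0)])
Fold: move[6]->R => UURRDRR (positions: [(0, 0), (0, 1), (0, 2), (1, 2), (2, 2), (2, 1), (3, 1), (4, 1)])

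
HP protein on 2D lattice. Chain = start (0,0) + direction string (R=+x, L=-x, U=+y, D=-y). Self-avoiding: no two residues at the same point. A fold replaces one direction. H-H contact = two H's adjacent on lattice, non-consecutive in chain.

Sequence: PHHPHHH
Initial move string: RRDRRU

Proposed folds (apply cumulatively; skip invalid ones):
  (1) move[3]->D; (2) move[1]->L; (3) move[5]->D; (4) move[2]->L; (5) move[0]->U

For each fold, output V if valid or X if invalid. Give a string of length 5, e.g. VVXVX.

Answer: VXVXV

Derivation:
Initial: RRDRRU -> [(0, 0), (1, 0), (2, 0), (2, -1), (3, -1), (4, -1), (4, 0)]
Fold 1: move[3]->D => RRDDRU VALID
Fold 2: move[1]->L => RLDDRU INVALID (collision), skipped
Fold 3: move[5]->D => RRDDRD VALID
Fold 4: move[2]->L => RRLDRD INVALID (collision), skipped
Fold 5: move[0]->U => URDDRD VALID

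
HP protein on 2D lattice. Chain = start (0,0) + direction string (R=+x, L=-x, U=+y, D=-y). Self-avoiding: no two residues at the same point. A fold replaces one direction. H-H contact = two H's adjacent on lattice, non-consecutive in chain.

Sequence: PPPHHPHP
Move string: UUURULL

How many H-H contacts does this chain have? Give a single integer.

Positions: [(0, 0), (0, 1), (0, 2), (0, 3), (1, 3), (1, 4), (0, 4), (-1, 4)]
H-H contact: residue 3 @(0,3) - residue 6 @(0, 4)

Answer: 1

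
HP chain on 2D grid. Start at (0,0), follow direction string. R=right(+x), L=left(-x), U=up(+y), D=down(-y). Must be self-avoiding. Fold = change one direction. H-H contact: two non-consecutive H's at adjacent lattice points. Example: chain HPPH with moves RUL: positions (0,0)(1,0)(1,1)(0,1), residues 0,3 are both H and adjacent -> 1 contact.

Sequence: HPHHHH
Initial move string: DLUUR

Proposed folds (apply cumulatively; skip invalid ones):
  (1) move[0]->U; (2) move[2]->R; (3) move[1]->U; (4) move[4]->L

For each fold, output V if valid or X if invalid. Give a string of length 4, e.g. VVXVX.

Answer: VXVV

Derivation:
Initial: DLUUR -> [(0, 0), (0, -1), (-1, -1), (-1, 0), (-1, 1), (0, 1)]
Fold 1: move[0]->U => ULUUR VALID
Fold 2: move[2]->R => ULRUR INVALID (collision), skipped
Fold 3: move[1]->U => UUUUR VALID
Fold 4: move[4]->L => UUUUL VALID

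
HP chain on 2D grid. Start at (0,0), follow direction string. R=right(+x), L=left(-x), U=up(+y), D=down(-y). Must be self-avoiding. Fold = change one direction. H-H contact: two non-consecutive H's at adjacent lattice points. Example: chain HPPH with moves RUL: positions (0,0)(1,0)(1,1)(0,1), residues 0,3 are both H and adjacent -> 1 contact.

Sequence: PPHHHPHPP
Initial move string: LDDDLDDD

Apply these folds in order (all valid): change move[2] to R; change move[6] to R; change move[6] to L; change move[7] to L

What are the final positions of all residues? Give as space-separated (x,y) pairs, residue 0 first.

Answer: (0,0) (-1,0) (-1,-1) (0,-1) (0,-2) (-1,-2) (-1,-3) (-2,-3) (-3,-3)

Derivation:
Initial moves: LDDDLDDD
Fold: move[2]->R => LDRDLDDD (positions: [(0, 0), (-1, 0), (-1, -1), (0, -1), (0, -2), (-1, -2), (-1, -3), (-1, -4), (-1, -5)])
Fold: move[6]->R => LDRDLDRD (positions: [(0, 0), (-1, 0), (-1, -1), (0, -1), (0, -2), (-1, -2), (-1, -3), (0, -3), (0, -4)])
Fold: move[6]->L => LDRDLDLD (positions: [(0, 0), (-1, 0), (-1, -1), (0, -1), (0, -2), (-1, -2), (-1, -3), (-2, -3), (-2, -4)])
Fold: move[7]->L => LDRDLDLL (positions: [(0, 0), (-1, 0), (-1, -1), (0, -1), (0, -2), (-1, -2), (-1, -3), (-2, -3), (-3, -3)])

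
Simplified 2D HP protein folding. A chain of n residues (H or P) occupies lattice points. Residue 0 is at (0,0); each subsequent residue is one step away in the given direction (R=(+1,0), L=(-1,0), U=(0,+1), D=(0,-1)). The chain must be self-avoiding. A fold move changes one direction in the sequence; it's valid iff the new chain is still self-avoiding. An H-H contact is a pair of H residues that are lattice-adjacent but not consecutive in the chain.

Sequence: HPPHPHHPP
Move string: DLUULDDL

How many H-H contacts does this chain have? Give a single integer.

Positions: [(0, 0), (0, -1), (-1, -1), (-1, 0), (-1, 1), (-2, 1), (-2, 0), (-2, -1), (-3, -1)]
H-H contact: residue 0 @(0,0) - residue 3 @(-1, 0)
H-H contact: residue 3 @(-1,0) - residue 6 @(-2, 0)

Answer: 2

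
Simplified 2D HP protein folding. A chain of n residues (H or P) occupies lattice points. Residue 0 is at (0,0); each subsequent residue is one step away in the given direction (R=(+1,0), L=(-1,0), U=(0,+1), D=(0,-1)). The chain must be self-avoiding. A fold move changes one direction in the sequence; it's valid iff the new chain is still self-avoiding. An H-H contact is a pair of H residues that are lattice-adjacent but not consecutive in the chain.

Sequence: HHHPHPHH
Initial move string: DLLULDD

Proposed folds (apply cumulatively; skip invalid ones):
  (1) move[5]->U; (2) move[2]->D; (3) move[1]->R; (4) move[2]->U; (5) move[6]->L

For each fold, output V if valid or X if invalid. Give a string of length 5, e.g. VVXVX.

Initial: DLLULDD -> [(0, 0), (0, -1), (-1, -1), (-2, -1), (-2, 0), (-3, 0), (-3, -1), (-3, -2)]
Fold 1: move[5]->U => DLLULUD INVALID (collision), skipped
Fold 2: move[2]->D => DLDULDD INVALID (collision), skipped
Fold 3: move[1]->R => DRLULDD INVALID (collision), skipped
Fold 4: move[2]->U => DLUULDD VALID
Fold 5: move[6]->L => DLUULDL VALID

Answer: XXXVV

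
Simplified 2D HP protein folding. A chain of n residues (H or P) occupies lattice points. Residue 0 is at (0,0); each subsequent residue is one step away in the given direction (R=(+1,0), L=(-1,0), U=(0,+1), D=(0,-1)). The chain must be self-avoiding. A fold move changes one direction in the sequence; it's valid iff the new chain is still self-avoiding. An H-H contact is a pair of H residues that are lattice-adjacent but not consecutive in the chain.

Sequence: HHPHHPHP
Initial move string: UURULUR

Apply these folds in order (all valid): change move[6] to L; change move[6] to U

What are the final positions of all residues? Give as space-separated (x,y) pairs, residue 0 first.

Answer: (0,0) (0,1) (0,2) (1,2) (1,3) (0,3) (0,4) (0,5)

Derivation:
Initial moves: UURULUR
Fold: move[6]->L => UURULUL (positions: [(0, 0), (0, 1), (0, 2), (1, 2), (1, 3), (0, 3), (0, 4), (-1, 4)])
Fold: move[6]->U => UURULUU (positions: [(0, 0), (0, 1), (0, 2), (1, 2), (1, 3), (0, 3), (0, 4), (0, 5)])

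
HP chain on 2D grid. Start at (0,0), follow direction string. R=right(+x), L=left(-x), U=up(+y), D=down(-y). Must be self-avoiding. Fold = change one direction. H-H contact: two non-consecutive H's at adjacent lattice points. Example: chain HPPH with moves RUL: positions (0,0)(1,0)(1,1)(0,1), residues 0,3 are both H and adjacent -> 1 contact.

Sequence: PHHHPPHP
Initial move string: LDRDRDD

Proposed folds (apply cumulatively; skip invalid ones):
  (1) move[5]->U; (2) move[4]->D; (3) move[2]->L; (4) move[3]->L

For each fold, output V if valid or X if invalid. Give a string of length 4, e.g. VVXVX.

Initial: LDRDRDD -> [(0, 0), (-1, 0), (-1, -1), (0, -1), (0, -2), (1, -2), (1, -3), (1, -4)]
Fold 1: move[5]->U => LDRDRUD INVALID (collision), skipped
Fold 2: move[4]->D => LDRDDDD VALID
Fold 3: move[2]->L => LDLDDDD VALID
Fold 4: move[3]->L => LDLLDDD VALID

Answer: XVVV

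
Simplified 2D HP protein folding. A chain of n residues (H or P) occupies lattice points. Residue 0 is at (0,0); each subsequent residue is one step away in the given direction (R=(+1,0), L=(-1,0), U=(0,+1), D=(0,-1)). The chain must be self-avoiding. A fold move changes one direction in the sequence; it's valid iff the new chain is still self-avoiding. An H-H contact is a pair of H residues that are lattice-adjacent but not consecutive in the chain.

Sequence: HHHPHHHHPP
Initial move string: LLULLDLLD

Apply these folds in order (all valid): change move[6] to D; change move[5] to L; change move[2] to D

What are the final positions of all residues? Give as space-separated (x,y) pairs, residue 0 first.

Answer: (0,0) (-1,0) (-2,0) (-2,-1) (-3,-1) (-4,-1) (-5,-1) (-5,-2) (-6,-2) (-6,-3)

Derivation:
Initial moves: LLULLDLLD
Fold: move[6]->D => LLULLDDLD (positions: [(0, 0), (-1, 0), (-2, 0), (-2, 1), (-3, 1), (-4, 1), (-4, 0), (-4, -1), (-5, -1), (-5, -2)])
Fold: move[5]->L => LLULLLDLD (positions: [(0, 0), (-1, 0), (-2, 0), (-2, 1), (-3, 1), (-4, 1), (-5, 1), (-5, 0), (-6, 0), (-6, -1)])
Fold: move[2]->D => LLDLLLDLD (positions: [(0, 0), (-1, 0), (-2, 0), (-2, -1), (-3, -1), (-4, -1), (-5, -1), (-5, -2), (-6, -2), (-6, -3)])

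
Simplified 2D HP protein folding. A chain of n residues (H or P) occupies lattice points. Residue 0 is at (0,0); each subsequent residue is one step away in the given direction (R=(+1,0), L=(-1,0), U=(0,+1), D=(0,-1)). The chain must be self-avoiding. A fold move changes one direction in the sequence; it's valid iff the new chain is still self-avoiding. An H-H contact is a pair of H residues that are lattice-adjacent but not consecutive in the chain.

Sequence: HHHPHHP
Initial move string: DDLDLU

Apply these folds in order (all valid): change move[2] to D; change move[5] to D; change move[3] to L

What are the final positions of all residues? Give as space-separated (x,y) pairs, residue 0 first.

Initial moves: DDLDLU
Fold: move[2]->D => DDDDLU (positions: [(0, 0), (0, -1), (0, -2), (0, -3), (0, -4), (-1, -4), (-1, -3)])
Fold: move[5]->D => DDDDLD (positions: [(0, 0), (0, -1), (0, -2), (0, -3), (0, -4), (-1, -4), (-1, -5)])
Fold: move[3]->L => DDDLLD (positions: [(0, 0), (0, -1), (0, -2), (0, -3), (-1, -3), (-2, -3), (-2, -4)])

Answer: (0,0) (0,-1) (0,-2) (0,-3) (-1,-3) (-2,-3) (-2,-4)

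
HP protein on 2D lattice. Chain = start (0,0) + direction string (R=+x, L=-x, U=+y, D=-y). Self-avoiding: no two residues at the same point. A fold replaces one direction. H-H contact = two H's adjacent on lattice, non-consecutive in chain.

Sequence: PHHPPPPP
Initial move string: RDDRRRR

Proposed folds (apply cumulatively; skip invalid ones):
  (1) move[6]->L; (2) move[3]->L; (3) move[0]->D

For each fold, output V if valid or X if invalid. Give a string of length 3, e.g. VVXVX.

Answer: XXV

Derivation:
Initial: RDDRRRR -> [(0, 0), (1, 0), (1, -1), (1, -2), (2, -2), (3, -2), (4, -2), (5, -2)]
Fold 1: move[6]->L => RDDRRRL INVALID (collision), skipped
Fold 2: move[3]->L => RDDLRRR INVALID (collision), skipped
Fold 3: move[0]->D => DDDRRRR VALID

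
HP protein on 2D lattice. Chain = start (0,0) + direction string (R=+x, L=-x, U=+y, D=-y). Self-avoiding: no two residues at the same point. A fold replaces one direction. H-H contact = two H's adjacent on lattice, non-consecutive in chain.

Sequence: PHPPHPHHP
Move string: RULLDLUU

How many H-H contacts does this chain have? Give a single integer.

Answer: 1

Derivation:
Positions: [(0, 0), (1, 0), (1, 1), (0, 1), (-1, 1), (-1, 0), (-2, 0), (-2, 1), (-2, 2)]
H-H contact: residue 4 @(-1,1) - residue 7 @(-2, 1)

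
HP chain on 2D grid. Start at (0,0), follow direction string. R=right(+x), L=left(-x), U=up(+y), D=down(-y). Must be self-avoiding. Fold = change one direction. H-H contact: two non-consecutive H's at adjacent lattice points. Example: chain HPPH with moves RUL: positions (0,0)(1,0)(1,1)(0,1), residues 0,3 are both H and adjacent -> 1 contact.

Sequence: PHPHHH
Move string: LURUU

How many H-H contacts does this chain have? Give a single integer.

Positions: [(0, 0), (-1, 0), (-1, 1), (0, 1), (0, 2), (0, 3)]
No H-H contacts found.

Answer: 0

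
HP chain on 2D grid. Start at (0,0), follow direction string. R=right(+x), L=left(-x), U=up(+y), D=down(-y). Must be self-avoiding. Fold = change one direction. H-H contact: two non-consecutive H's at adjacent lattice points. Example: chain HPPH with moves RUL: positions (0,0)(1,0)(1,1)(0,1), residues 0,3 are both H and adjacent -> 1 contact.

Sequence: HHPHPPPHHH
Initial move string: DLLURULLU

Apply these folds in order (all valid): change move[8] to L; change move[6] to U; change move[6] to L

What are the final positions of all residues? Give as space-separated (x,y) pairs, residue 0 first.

Answer: (0,0) (0,-1) (-1,-1) (-2,-1) (-2,0) (-1,0) (-1,1) (-2,1) (-3,1) (-4,1)

Derivation:
Initial moves: DLLURULLU
Fold: move[8]->L => DLLURULLL (positions: [(0, 0), (0, -1), (-1, -1), (-2, -1), (-2, 0), (-1, 0), (-1, 1), (-2, 1), (-3, 1), (-4, 1)])
Fold: move[6]->U => DLLURUULL (positions: [(0, 0), (0, -1), (-1, -1), (-2, -1), (-2, 0), (-1, 0), (-1, 1), (-1, 2), (-2, 2), (-3, 2)])
Fold: move[6]->L => DLLURULLL (positions: [(0, 0), (0, -1), (-1, -1), (-2, -1), (-2, 0), (-1, 0), (-1, 1), (-2, 1), (-3, 1), (-4, 1)])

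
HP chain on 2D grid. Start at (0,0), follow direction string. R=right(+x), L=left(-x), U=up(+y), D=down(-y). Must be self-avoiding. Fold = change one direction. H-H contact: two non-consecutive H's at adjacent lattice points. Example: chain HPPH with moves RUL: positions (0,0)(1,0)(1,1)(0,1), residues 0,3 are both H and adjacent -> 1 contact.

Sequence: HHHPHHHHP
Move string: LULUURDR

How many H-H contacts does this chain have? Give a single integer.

Answer: 2

Derivation:
Positions: [(0, 0), (-1, 0), (-1, 1), (-2, 1), (-2, 2), (-2, 3), (-1, 3), (-1, 2), (0, 2)]
H-H contact: residue 2 @(-1,1) - residue 7 @(-1, 2)
H-H contact: residue 4 @(-2,2) - residue 7 @(-1, 2)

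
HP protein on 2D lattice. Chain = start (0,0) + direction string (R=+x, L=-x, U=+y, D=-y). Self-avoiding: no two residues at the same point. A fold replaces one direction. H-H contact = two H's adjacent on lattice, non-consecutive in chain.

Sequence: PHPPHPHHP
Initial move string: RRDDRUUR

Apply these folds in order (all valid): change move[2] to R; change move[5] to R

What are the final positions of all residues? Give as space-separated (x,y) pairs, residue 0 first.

Answer: (0,0) (1,0) (2,0) (3,0) (3,-1) (4,-1) (5,-1) (5,0) (6,0)

Derivation:
Initial moves: RRDDRUUR
Fold: move[2]->R => RRRDRUUR (positions: [(0, 0), (1, 0), (2, 0), (3, 0), (3, -1), (4, -1), (4, 0), (4, 1), (5, 1)])
Fold: move[5]->R => RRRDRRUR (positions: [(0, 0), (1, 0), (2, 0), (3, 0), (3, -1), (4, -1), (5, -1), (5, 0), (6, 0)])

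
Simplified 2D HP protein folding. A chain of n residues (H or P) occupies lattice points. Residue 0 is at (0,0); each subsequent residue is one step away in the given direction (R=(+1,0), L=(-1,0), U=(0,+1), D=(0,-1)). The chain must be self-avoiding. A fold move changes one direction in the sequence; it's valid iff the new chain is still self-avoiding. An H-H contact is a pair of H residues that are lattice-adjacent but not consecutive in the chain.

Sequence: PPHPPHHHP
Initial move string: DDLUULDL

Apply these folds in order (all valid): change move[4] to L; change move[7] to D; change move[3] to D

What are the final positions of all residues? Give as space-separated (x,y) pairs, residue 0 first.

Answer: (0,0) (0,-1) (0,-2) (-1,-2) (-1,-3) (-2,-3) (-3,-3) (-3,-4) (-3,-5)

Derivation:
Initial moves: DDLUULDL
Fold: move[4]->L => DDLULLDL (positions: [(0, 0), (0, -1), (0, -2), (-1, -2), (-1, -1), (-2, -1), (-3, -1), (-3, -2), (-4, -2)])
Fold: move[7]->D => DDLULLDD (positions: [(0, 0), (0, -1), (0, -2), (-1, -2), (-1, -1), (-2, -1), (-3, -1), (-3, -2), (-3, -3)])
Fold: move[3]->D => DDLDLLDD (positions: [(0, 0), (0, -1), (0, -2), (-1, -2), (-1, -3), (-2, -3), (-3, -3), (-3, -4), (-3, -5)])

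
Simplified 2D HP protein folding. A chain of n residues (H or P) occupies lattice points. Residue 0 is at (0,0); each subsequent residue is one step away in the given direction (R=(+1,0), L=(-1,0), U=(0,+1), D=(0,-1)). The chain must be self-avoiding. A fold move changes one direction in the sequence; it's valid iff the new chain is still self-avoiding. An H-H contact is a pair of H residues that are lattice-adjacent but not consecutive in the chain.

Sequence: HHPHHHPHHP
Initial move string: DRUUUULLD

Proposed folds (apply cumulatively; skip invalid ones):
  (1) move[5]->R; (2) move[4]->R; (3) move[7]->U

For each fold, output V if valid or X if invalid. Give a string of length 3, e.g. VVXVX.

Initial: DRUUUULLD -> [(0, 0), (0, -1), (1, -1), (1, 0), (1, 1), (1, 2), (1, 3), (0, 3), (-1, 3), (-1, 2)]
Fold 1: move[5]->R => DRUUURLLD INVALID (collision), skipped
Fold 2: move[4]->R => DRUURULLD VALID
Fold 3: move[7]->U => DRUURULUD INVALID (collision), skipped

Answer: XVX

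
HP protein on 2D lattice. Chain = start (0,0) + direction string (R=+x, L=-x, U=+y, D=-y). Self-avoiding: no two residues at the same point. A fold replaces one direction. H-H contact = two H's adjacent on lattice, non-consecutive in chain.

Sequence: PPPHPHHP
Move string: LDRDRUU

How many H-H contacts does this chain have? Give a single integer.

Answer: 1

Derivation:
Positions: [(0, 0), (-1, 0), (-1, -1), (0, -1), (0, -2), (1, -2), (1, -1), (1, 0)]
H-H contact: residue 3 @(0,-1) - residue 6 @(1, -1)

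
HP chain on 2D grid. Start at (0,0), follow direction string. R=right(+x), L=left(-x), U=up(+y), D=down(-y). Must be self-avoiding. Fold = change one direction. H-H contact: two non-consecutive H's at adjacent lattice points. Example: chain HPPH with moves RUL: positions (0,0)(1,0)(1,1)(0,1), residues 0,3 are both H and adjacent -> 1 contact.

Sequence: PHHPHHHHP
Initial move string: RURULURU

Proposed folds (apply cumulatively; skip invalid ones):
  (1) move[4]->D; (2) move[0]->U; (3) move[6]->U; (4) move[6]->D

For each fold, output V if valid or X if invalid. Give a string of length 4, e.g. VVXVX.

Initial: RURULURU -> [(0, 0), (1, 0), (1, 1), (2, 1), (2, 2), (1, 2), (1, 3), (2, 3), (2, 4)]
Fold 1: move[4]->D => RURUDURU INVALID (collision), skipped
Fold 2: move[0]->U => UURULURU VALID
Fold 3: move[6]->U => UURULUUU VALID
Fold 4: move[6]->D => UURULUDU INVALID (collision), skipped

Answer: XVVX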